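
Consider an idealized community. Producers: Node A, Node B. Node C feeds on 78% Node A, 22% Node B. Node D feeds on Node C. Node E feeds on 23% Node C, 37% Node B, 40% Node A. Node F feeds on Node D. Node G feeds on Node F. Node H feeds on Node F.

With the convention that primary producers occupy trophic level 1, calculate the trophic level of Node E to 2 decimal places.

Node C: 1 + (0.78×1 + 0.22×1) = 2
Node D: 1 + 2 = 3
Node E: 1 + (0.23×2 + 0.37×1 + 0.4×1) = 2.23
Node F: 1 + 3 = 4
Node G: 1 + 4 = 5
Node H: 1 + 4 = 5

2.23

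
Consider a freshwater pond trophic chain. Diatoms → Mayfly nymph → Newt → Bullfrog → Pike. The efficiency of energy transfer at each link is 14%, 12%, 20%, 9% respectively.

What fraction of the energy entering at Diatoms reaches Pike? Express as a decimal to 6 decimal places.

0.000302

Product of link efficiencies: 0.14 × 0.12 × 0.2 × 0.09 = 0.0003024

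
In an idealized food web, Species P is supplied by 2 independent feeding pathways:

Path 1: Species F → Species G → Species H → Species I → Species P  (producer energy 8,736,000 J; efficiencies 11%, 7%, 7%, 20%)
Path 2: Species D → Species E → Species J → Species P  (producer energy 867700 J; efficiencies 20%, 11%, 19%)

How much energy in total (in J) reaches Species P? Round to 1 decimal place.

4568.7 J

Path 1: 8736000 × 0.11 × 0.07 × 0.07 × 0.2 = 941.7408 J
Path 2: 867700 × 0.2 × 0.11 × 0.19 = 3626.986 J
Total at Species P: 941.7408 + 3626.986 = 4568.7268 J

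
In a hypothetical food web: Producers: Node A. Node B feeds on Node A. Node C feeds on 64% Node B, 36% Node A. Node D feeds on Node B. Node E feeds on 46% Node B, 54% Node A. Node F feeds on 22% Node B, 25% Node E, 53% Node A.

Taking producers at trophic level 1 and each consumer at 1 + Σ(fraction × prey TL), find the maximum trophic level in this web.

Node B: 1 + 1 = 2
Node C: 1 + (0.64×2 + 0.36×1) = 2.64
Node D: 1 + 2 = 3
Node E: 1 + (0.46×2 + 0.54×1) = 2.46
Node F: 1 + (0.22×2 + 0.25×2.46 + 0.53×1) = 2.585

3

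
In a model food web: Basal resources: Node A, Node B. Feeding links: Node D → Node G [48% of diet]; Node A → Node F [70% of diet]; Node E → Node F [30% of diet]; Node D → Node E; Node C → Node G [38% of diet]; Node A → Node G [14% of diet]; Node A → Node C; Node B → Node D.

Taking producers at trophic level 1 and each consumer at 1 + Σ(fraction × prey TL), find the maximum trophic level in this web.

3

Node C: 1 + 1 = 2
Node D: 1 + 1 = 2
Node E: 1 + 2 = 3
Node F: 1 + (0.7×1 + 0.3×3) = 2.6
Node G: 1 + (0.48×2 + 0.14×1 + 0.38×2) = 2.86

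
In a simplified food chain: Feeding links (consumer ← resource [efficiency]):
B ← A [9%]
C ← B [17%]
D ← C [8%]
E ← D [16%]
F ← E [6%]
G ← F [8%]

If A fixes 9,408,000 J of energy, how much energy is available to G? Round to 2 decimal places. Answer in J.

8.84 J

B: 9408000 × 0.09 = 846720 J
C: 846720 × 0.17 = 143942.4 J
D: 143942.4 × 0.08 = 11515.392 J
E: 11515.392 × 0.16 = 1842.46272 J
F: 1842.46272 × 0.06 = 110.5477632 J
G: 110.5477632 × 0.08 = 8.843821056 J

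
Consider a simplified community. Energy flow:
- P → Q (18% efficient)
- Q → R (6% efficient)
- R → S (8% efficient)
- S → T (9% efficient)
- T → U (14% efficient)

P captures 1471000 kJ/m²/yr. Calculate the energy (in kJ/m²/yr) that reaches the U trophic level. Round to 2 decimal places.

Q: 1471000 × 0.18 = 264780 kJ/m²/yr
R: 264780 × 0.06 = 15886.8 kJ/m²/yr
S: 15886.8 × 0.08 = 1270.944 kJ/m²/yr
T: 1270.944 × 0.09 = 114.38496 kJ/m²/yr
U: 114.38496 × 0.14 = 16.0138944 kJ/m²/yr

16.01 kJ/m²/yr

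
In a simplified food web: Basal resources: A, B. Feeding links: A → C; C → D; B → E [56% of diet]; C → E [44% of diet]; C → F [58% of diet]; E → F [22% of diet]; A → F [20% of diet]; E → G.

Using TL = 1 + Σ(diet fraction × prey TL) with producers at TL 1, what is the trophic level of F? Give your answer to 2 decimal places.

2.90

C: 1 + 1 = 2
D: 1 + 2 = 3
E: 1 + (0.56×1 + 0.44×2) = 2.44
F: 1 + (0.58×2 + 0.22×2.44 + 0.2×1) = 2.8968
G: 1 + 2.44 = 3.44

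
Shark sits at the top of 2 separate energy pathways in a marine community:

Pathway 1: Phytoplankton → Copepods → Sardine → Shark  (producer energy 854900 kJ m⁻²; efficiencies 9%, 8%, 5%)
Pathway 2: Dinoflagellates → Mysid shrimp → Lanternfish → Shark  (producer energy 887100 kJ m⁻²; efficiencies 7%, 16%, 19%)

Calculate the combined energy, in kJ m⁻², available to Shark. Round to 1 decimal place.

2195.5 kJ m⁻²

Pathway 1: 854900 × 0.09 × 0.08 × 0.05 = 307.764 kJ m⁻²
Pathway 2: 887100 × 0.07 × 0.16 × 0.19 = 1887.7488 kJ m⁻²
Total at Shark: 307.764 + 1887.7488 = 2195.5128 kJ m⁻²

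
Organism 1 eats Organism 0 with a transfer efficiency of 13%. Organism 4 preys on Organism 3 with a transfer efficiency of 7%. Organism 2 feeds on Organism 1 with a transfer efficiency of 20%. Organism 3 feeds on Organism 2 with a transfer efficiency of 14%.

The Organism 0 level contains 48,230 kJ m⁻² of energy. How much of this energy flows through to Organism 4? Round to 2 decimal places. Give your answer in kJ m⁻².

12.29 kJ m⁻²

Organism 1: 48230 × 0.13 = 6269.9 kJ m⁻²
Organism 2: 6269.9 × 0.2 = 1253.98 kJ m⁻²
Organism 3: 1253.98 × 0.14 = 175.5572 kJ m⁻²
Organism 4: 175.5572 × 0.07 = 12.289004 kJ m⁻²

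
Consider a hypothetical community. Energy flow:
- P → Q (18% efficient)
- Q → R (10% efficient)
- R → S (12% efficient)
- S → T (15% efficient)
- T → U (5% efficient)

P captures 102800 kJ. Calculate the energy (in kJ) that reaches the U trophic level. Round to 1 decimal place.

Q: 102800 × 0.18 = 18504 kJ
R: 18504 × 0.1 = 1850.4 kJ
S: 1850.4 × 0.12 = 222.048 kJ
T: 222.048 × 0.15 = 33.3072 kJ
U: 33.3072 × 0.05 = 1.66536 kJ

1.7 kJ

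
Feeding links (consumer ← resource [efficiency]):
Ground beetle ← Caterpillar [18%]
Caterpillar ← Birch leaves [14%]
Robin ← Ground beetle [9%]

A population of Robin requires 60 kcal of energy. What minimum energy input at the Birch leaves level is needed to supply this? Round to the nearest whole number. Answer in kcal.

Cumulative transfer efficiency: 0.14 × 0.18 × 0.09 = 0.002268
Birch leaves energy = 60 / 0.002268 = 26455 kcal

26455 kcal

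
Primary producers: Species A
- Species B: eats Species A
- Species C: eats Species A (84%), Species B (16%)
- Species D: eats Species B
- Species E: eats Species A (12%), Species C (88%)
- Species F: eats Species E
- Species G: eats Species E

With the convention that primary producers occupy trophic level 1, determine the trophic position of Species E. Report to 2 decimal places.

Species B: 1 + 1 = 2
Species C: 1 + (0.84×1 + 0.16×2) = 2.16
Species D: 1 + 2 = 3
Species E: 1 + (0.12×1 + 0.88×2.16) = 3.0208
Species F: 1 + 3.0208 = 4.0208
Species G: 1 + 3.0208 = 4.0208

3.02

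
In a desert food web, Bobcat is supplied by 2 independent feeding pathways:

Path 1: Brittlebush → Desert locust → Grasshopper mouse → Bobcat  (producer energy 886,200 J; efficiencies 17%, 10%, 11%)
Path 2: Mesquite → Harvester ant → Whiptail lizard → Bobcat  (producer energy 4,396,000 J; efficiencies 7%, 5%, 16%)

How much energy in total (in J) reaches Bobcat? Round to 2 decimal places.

Path 1: 886200 × 0.17 × 0.1 × 0.11 = 1657.194 J
Path 2: 4396000 × 0.07 × 0.05 × 0.16 = 2461.76 J
Total at Bobcat: 1657.194 + 2461.76 = 4118.954 J

4118.95 J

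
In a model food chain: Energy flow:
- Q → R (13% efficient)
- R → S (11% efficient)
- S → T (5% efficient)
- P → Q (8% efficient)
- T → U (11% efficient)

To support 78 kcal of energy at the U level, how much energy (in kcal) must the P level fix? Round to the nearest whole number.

Cumulative transfer efficiency: 0.08 × 0.13 × 0.11 × 0.05 × 0.11 = 0.000006292
P energy = 78 / 0.000006292 = 12396694 kcal

12396694 kcal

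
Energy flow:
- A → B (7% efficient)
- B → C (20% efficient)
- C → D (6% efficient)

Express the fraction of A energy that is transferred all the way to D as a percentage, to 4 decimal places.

0.0840%

Product of link efficiencies: 0.07 × 0.2 × 0.06 = 0.00084
As a percentage: 0.00084 × 100 = 0.0840%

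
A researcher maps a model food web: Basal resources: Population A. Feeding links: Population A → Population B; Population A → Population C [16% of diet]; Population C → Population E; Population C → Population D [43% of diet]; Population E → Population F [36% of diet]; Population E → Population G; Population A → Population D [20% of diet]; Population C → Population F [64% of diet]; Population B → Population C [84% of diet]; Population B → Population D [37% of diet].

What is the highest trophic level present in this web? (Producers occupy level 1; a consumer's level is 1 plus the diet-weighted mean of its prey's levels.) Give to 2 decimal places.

Population B: 1 + 1 = 2
Population C: 1 + (0.84×2 + 0.16×1) = 2.84
Population D: 1 + (0.43×2.84 + 0.2×1 + 0.37×2) = 3.1612
Population E: 1 + 2.84 = 3.84
Population F: 1 + (0.36×3.84 + 0.64×2.84) = 4.2
Population G: 1 + 3.84 = 4.84

4.84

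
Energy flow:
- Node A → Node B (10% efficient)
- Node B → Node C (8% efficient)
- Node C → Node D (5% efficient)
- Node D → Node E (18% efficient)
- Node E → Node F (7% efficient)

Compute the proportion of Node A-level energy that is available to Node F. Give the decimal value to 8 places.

0.00000504

Product of link efficiencies: 0.1 × 0.08 × 0.05 × 0.18 × 0.07 = 0.00000504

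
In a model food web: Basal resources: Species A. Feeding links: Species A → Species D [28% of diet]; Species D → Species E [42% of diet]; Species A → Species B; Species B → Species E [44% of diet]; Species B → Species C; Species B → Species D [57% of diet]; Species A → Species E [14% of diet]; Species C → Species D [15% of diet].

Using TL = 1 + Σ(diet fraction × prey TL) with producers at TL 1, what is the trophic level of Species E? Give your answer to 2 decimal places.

Species B: 1 + 1 = 2
Species C: 1 + 2 = 3
Species D: 1 + (0.57×2 + 0.15×3 + 0.28×1) = 2.87
Species E: 1 + (0.14×1 + 0.42×2.87 + 0.44×2) = 3.2254

3.23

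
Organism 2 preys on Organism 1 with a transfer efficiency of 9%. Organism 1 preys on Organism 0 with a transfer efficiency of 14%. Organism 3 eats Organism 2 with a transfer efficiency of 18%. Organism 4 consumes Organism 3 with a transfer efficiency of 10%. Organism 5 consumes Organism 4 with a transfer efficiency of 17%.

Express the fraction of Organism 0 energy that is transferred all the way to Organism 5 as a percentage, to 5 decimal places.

Product of link efficiencies: 0.14 × 0.09 × 0.18 × 0.1 × 0.17 = 0.000038556
As a percentage: 0.000038556 × 100 = 0.00386%

0.00386%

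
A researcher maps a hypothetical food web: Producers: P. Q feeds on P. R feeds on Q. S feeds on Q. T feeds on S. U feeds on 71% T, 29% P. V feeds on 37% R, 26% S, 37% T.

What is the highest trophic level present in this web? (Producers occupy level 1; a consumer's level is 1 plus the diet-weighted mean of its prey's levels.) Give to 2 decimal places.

4.37

Q: 1 + 1 = 2
R: 1 + 2 = 3
S: 1 + 2 = 3
T: 1 + 3 = 4
U: 1 + (0.71×4 + 0.29×1) = 4.13
V: 1 + (0.37×3 + 0.26×3 + 0.37×4) = 4.37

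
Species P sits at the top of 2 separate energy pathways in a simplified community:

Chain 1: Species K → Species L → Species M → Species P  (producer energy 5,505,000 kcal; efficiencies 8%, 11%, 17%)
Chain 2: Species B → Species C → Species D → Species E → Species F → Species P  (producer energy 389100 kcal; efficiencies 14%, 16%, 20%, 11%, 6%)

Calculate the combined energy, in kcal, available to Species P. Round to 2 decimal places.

Chain 1: 5505000 × 0.08 × 0.11 × 0.17 = 8235.48 kcal
Chain 2: 389100 × 0.14 × 0.16 × 0.2 × 0.11 × 0.06 = 11.5049088 kcal
Total at Species P: 8235.48 + 11.5049088 = 8246.9849088 kcal

8246.98 kcal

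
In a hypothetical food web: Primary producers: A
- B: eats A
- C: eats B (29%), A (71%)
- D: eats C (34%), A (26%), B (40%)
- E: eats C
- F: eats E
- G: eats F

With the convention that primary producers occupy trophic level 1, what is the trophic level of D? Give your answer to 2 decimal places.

B: 1 + 1 = 2
C: 1 + (0.29×2 + 0.71×1) = 2.29
D: 1 + (0.34×2.29 + 0.26×1 + 0.4×2) = 2.8386
E: 1 + 2.29 = 3.29
F: 1 + 3.29 = 4.29
G: 1 + 4.29 = 5.29

2.84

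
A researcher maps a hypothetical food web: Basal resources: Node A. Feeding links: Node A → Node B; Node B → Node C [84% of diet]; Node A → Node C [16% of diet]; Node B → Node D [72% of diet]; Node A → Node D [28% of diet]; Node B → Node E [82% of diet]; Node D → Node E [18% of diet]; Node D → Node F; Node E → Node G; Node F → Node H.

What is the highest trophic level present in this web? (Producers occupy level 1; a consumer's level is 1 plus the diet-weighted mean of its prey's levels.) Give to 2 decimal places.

4.72

Node B: 1 + 1 = 2
Node C: 1 + (0.84×2 + 0.16×1) = 2.84
Node D: 1 + (0.72×2 + 0.28×1) = 2.72
Node E: 1 + (0.82×2 + 0.18×2.72) = 3.1296
Node F: 1 + 2.72 = 3.72
Node G: 1 + 3.1296 = 4.1296
Node H: 1 + 3.72 = 4.72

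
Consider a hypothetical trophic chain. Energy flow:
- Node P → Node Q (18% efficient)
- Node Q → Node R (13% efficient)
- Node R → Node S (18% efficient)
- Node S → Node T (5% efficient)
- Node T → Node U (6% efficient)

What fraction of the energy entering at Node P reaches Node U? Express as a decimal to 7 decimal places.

0.0000126

Product of link efficiencies: 0.18 × 0.13 × 0.18 × 0.05 × 0.06 = 0.000012636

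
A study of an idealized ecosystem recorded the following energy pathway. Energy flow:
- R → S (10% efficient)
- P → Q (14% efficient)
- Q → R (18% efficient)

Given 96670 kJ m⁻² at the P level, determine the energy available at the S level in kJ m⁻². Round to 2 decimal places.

Q: 96670 × 0.14 = 13533.8 kJ m⁻²
R: 13533.8 × 0.18 = 2436.084 kJ m⁻²
S: 2436.084 × 0.1 = 243.6084 kJ m⁻²

243.61 kJ m⁻²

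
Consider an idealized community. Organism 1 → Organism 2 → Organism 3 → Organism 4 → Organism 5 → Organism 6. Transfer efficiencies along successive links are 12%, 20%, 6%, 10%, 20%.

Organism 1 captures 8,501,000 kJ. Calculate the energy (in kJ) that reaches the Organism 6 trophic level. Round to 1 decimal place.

244.8 kJ

Organism 2: 8501000 × 0.12 = 1020120 kJ
Organism 3: 1020120 × 0.2 = 204024 kJ
Organism 4: 204024 × 0.06 = 12241.44 kJ
Organism 5: 12241.44 × 0.1 = 1224.144 kJ
Organism 6: 1224.144 × 0.2 = 244.8288 kJ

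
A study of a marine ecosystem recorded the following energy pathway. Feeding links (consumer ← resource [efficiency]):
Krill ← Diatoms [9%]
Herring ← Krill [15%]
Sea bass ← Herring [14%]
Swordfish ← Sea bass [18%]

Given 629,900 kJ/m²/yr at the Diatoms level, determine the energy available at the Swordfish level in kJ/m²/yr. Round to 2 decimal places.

214.29 kJ/m²/yr

Krill: 629900 × 0.09 = 56691 kJ/m²/yr
Herring: 56691 × 0.15 = 8503.65 kJ/m²/yr
Sea bass: 8503.65 × 0.14 = 1190.511 kJ/m²/yr
Swordfish: 1190.511 × 0.18 = 214.29198 kJ/m²/yr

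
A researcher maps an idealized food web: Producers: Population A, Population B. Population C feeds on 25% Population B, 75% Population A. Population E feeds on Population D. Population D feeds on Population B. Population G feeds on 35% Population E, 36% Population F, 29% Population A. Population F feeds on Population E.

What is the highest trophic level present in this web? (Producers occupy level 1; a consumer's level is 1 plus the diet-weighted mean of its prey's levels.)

Population C: 1 + (0.25×1 + 0.75×1) = 2
Population D: 1 + 1 = 2
Population E: 1 + 2 = 3
Population F: 1 + 3 = 4
Population G: 1 + (0.35×3 + 0.36×4 + 0.29×1) = 3.78

4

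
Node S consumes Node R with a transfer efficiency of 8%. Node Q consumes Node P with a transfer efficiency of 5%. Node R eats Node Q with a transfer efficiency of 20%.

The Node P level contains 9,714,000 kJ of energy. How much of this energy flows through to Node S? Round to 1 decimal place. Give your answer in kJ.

Node Q: 9714000 × 0.05 = 485700 kJ
Node R: 485700 × 0.2 = 97140 kJ
Node S: 97140 × 0.08 = 7771.2 kJ

7771.2 kJ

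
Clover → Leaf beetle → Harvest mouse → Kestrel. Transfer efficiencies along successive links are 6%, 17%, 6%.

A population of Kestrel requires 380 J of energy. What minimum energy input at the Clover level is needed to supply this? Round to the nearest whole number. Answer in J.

Cumulative transfer efficiency: 0.06 × 0.17 × 0.06 = 0.000612
Clover energy = 380 / 0.000612 = 620915 J

620915 J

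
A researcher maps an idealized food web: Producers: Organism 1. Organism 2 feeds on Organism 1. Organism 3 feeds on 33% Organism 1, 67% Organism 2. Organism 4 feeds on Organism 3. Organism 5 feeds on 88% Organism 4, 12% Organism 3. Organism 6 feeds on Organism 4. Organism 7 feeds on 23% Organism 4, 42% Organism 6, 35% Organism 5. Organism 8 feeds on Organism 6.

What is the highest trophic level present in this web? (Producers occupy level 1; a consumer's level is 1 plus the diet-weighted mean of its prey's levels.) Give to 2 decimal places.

Organism 2: 1 + 1 = 2
Organism 3: 1 + (0.33×1 + 0.67×2) = 2.67
Organism 4: 1 + 2.67 = 3.67
Organism 5: 1 + (0.88×3.67 + 0.12×2.67) = 4.55
Organism 6: 1 + 3.67 = 4.67
Organism 7: 1 + (0.23×3.67 + 0.42×4.67 + 0.35×4.55) = 5.398
Organism 8: 1 + 4.67 = 5.67

5.67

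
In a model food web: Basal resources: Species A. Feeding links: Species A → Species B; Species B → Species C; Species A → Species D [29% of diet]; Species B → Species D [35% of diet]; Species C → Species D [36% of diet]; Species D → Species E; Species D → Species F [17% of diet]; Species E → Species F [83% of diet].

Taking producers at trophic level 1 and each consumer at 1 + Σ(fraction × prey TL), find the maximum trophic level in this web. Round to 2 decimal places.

4.90

Species B: 1 + 1 = 2
Species C: 1 + 2 = 3
Species D: 1 + (0.29×1 + 0.35×2 + 0.36×3) = 3.07
Species E: 1 + 3.07 = 4.07
Species F: 1 + (0.17×3.07 + 0.83×4.07) = 4.9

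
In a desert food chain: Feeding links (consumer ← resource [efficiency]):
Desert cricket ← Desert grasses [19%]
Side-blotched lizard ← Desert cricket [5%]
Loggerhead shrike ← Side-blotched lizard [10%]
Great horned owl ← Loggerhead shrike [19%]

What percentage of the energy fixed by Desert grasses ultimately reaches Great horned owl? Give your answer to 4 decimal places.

Product of link efficiencies: 0.19 × 0.05 × 0.1 × 0.19 = 0.0001805
As a percentage: 0.0001805 × 100 = 0.0181%

0.0181%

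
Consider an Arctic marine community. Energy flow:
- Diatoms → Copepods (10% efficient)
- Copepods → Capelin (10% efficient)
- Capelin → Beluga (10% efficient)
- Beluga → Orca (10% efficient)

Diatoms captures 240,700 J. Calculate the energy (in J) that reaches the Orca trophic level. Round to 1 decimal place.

Copepods: 240700 × 0.1 = 24070 J
Capelin: 24070 × 0.1 = 2407 J
Beluga: 2407 × 0.1 = 240.7 J
Orca: 240.7 × 0.1 = 24.07 J

24.1 J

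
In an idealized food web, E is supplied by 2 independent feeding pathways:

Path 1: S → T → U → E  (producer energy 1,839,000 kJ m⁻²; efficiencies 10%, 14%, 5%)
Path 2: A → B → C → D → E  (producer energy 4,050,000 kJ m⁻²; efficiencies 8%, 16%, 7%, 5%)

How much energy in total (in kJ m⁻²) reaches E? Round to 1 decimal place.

1468.7 kJ m⁻²

Path 1: 1839000 × 0.1 × 0.14 × 0.05 = 1287.3 kJ m⁻²
Path 2: 4050000 × 0.08 × 0.16 × 0.07 × 0.05 = 181.44 kJ m⁻²
Total at E: 1287.3 + 181.44 = 1468.74 kJ m⁻²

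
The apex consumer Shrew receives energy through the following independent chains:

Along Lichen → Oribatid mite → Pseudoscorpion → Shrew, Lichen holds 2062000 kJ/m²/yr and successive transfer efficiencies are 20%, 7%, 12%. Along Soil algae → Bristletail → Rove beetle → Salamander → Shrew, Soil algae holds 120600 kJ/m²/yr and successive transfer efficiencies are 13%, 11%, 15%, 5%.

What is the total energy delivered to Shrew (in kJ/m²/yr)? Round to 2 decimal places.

Via Lichen: 2062000 × 0.2 × 0.07 × 0.12 = 3464.16 kJ/m²/yr
Via Soil algae: 120600 × 0.13 × 0.11 × 0.15 × 0.05 = 12.93435 kJ/m²/yr
Total at Shrew: 3464.16 + 12.93435 = 3477.09435 kJ/m²/yr

3477.09 kJ/m²/yr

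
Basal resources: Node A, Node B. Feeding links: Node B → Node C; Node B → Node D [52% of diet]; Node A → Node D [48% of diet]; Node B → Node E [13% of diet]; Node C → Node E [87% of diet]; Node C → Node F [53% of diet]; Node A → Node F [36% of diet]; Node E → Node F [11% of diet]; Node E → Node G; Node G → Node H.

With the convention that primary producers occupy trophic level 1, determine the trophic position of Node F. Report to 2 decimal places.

Node C: 1 + 1 = 2
Node D: 1 + (0.52×1 + 0.48×1) = 2
Node E: 1 + (0.13×1 + 0.87×2) = 2.87
Node F: 1 + (0.53×2 + 0.36×1 + 0.11×2.87) = 2.7357
Node G: 1 + 2.87 = 3.87
Node H: 1 + 3.87 = 4.87

2.74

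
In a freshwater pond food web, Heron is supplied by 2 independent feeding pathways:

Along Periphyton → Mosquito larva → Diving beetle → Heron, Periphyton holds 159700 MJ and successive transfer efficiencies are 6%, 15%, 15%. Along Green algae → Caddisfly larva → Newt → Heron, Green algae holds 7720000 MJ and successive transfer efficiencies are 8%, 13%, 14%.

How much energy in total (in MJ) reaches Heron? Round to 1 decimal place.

11455.9 MJ

Via Periphyton: 159700 × 0.06 × 0.15 × 0.15 = 215.595 MJ
Via Green algae: 7720000 × 0.08 × 0.13 × 0.14 = 11240.32 MJ
Total at Heron: 215.595 + 11240.32 = 11455.915 MJ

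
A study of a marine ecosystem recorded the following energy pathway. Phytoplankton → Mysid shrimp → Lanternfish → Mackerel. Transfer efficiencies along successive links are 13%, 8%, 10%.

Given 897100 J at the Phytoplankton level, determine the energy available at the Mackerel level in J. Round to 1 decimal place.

Mysid shrimp: 897100 × 0.13 = 116623 J
Lanternfish: 116623 × 0.08 = 9329.84 J
Mackerel: 9329.84 × 0.1 = 932.984 J

933.0 J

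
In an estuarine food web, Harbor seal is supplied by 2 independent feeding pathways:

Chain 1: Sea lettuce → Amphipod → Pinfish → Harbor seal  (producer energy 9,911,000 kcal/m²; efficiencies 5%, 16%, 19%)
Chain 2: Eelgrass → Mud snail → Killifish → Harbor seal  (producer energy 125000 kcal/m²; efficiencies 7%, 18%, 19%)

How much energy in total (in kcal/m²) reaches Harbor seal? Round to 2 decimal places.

Chain 1: 9911000 × 0.05 × 0.16 × 0.19 = 15064.72 kcal/m²
Chain 2: 125000 × 0.07 × 0.18 × 0.19 = 299.25 kcal/m²
Total at Harbor seal: 15064.72 + 299.25 = 15363.97 kcal/m²

15363.97 kcal/m²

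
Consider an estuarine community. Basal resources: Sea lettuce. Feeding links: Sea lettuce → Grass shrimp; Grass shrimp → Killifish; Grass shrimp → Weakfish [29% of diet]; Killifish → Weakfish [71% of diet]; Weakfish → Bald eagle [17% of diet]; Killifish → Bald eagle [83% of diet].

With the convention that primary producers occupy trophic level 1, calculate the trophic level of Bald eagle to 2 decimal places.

4.12

Grass shrimp: 1 + 1 = 2
Killifish: 1 + 2 = 3
Weakfish: 1 + (0.29×2 + 0.71×3) = 3.71
Bald eagle: 1 + (0.17×3.71 + 0.83×3) = 4.1207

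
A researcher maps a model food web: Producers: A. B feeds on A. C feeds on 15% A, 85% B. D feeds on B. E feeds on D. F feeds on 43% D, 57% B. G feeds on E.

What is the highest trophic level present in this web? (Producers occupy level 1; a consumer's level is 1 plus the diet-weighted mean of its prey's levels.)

5

B: 1 + 1 = 2
C: 1 + (0.15×1 + 0.85×2) = 2.85
D: 1 + 2 = 3
E: 1 + 3 = 4
F: 1 + (0.43×3 + 0.57×2) = 3.43
G: 1 + 4 = 5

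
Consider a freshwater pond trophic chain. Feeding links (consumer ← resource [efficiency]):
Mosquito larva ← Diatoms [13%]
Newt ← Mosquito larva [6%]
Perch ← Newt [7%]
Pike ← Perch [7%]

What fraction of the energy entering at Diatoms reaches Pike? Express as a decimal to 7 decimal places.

Product of link efficiencies: 0.13 × 0.06 × 0.07 × 0.07 = 0.00003822

0.0000382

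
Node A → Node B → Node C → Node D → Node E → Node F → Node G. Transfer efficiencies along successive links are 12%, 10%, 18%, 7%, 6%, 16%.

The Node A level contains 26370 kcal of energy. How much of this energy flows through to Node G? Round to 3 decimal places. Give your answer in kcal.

0.038 kcal

Node B: 26370 × 0.12 = 3164.4 kcal
Node C: 3164.4 × 0.1 = 316.44 kcal
Node D: 316.44 × 0.18 = 56.9592 kcal
Node E: 56.9592 × 0.07 = 3.987144 kcal
Node F: 3.987144 × 0.06 = 0.23922864 kcal
Node G: 0.23922864 × 0.16 = 0.0382765824 kcal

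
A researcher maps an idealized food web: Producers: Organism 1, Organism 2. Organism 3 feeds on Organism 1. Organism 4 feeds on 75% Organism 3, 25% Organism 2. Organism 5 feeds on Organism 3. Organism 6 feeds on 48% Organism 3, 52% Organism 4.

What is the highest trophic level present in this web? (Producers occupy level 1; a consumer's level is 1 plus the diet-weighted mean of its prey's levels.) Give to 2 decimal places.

Organism 3: 1 + 1 = 2
Organism 4: 1 + (0.75×2 + 0.25×1) = 2.75
Organism 5: 1 + 2 = 3
Organism 6: 1 + (0.48×2 + 0.52×2.75) = 3.39

3.39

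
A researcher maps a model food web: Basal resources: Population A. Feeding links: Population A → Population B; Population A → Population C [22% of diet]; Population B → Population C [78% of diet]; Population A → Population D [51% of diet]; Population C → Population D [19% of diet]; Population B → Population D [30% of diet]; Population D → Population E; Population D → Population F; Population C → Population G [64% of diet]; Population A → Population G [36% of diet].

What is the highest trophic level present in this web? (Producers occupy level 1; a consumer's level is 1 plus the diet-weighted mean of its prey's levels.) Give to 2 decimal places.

Population B: 1 + 1 = 2
Population C: 1 + (0.22×1 + 0.78×2) = 2.78
Population D: 1 + (0.51×1 + 0.19×2.78 + 0.3×2) = 2.6382
Population E: 1 + 2.6382 = 3.6382
Population F: 1 + 2.6382 = 3.6382
Population G: 1 + (0.64×2.78 + 0.36×1) = 3.1392

3.64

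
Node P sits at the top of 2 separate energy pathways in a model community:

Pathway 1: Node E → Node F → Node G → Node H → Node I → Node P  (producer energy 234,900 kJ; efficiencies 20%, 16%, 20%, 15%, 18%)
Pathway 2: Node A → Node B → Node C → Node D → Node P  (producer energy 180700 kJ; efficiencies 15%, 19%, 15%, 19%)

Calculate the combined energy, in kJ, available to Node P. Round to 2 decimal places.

Pathway 1: 234900 × 0.2 × 0.16 × 0.2 × 0.15 × 0.18 = 40.59072 kJ
Pathway 2: 180700 × 0.15 × 0.19 × 0.15 × 0.19 = 146.773575 kJ
Total at Node P: 40.59072 + 146.773575 = 187.364295 kJ

187.36 kJ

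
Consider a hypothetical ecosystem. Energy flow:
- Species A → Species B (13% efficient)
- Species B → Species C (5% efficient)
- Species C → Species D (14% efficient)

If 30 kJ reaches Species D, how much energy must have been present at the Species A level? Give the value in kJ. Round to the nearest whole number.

Cumulative transfer efficiency: 0.13 × 0.05 × 0.14 = 0.00091
Species A energy = 30 / 0.00091 = 32967 kJ

32967 kJ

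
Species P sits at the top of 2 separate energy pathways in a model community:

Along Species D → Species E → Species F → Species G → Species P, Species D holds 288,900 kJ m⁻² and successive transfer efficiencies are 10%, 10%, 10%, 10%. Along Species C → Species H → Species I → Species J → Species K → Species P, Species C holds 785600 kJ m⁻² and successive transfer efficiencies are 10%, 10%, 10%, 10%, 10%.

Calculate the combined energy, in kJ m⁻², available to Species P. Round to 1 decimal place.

Via Species D: 288900 × 0.1 × 0.1 × 0.1 × 0.1 = 28.89 kJ m⁻²
Via Species C: 785600 × 0.1 × 0.1 × 0.1 × 0.1 × 0.1 = 7.856 kJ m⁻²
Total at Species P: 28.89 + 7.856 = 36.746 kJ m⁻²

36.7 kJ m⁻²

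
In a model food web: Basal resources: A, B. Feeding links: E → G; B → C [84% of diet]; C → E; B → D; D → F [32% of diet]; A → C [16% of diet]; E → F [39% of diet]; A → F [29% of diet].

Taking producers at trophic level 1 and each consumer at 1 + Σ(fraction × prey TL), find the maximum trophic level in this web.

4

C: 1 + (0.16×1 + 0.84×1) = 2
D: 1 + 1 = 2
E: 1 + 2 = 3
F: 1 + (0.32×2 + 0.29×1 + 0.39×3) = 3.1
G: 1 + 3 = 4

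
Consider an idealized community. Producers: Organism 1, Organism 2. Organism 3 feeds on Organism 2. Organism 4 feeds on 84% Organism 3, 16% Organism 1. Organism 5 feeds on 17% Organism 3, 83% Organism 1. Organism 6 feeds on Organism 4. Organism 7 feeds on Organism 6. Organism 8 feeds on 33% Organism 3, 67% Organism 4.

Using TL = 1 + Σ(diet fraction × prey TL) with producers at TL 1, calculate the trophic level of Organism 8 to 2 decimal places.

3.56

Organism 3: 1 + 1 = 2
Organism 4: 1 + (0.84×2 + 0.16×1) = 2.84
Organism 5: 1 + (0.17×2 + 0.83×1) = 2.17
Organism 6: 1 + 2.84 = 3.84
Organism 7: 1 + 3.84 = 4.84
Organism 8: 1 + (0.33×2 + 0.67×2.84) = 3.5628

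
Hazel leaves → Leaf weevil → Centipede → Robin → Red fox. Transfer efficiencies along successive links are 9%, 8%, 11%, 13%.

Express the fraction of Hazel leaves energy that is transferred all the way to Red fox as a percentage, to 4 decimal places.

0.0103%

Product of link efficiencies: 0.09 × 0.08 × 0.11 × 0.13 = 0.00010296
As a percentage: 0.00010296 × 100 = 0.0103%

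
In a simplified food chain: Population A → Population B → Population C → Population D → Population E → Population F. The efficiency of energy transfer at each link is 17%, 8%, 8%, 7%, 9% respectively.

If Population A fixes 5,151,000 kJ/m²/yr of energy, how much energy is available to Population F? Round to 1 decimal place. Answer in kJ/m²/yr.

Population B: 5151000 × 0.17 = 875670 kJ/m²/yr
Population C: 875670 × 0.08 = 70053.6 kJ/m²/yr
Population D: 70053.6 × 0.08 = 5604.288 kJ/m²/yr
Population E: 5604.288 × 0.07 = 392.30016 kJ/m²/yr
Population F: 392.30016 × 0.09 = 35.3070144 kJ/m²/yr

35.3 kJ/m²/yr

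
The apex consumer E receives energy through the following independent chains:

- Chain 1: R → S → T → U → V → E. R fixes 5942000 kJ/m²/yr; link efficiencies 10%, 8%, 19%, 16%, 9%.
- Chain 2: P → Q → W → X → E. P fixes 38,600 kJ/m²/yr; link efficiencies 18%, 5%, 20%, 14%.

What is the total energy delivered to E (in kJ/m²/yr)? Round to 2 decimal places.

139.79 kJ/m²/yr

Chain 1: 5942000 × 0.1 × 0.08 × 0.19 × 0.16 × 0.09 = 130.058496 kJ/m²/yr
Chain 2: 38600 × 0.18 × 0.05 × 0.2 × 0.14 = 9.7272 kJ/m²/yr
Total at E: 130.058496 + 9.7272 = 139.785696 kJ/m²/yr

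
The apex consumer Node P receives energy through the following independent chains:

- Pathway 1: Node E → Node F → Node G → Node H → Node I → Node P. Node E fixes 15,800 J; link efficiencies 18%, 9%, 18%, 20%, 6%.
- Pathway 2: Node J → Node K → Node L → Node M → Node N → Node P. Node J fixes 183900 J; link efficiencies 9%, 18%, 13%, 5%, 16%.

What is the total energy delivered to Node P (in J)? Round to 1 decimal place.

Pathway 1: 15800 × 0.18 × 0.09 × 0.18 × 0.2 × 0.06 = 0.5528736 J
Pathway 2: 183900 × 0.09 × 0.18 × 0.13 × 0.05 × 0.16 = 3.0983472 J
Total at Node P: 0.5528736 + 3.0983472 = 3.6512208 J

3.7 J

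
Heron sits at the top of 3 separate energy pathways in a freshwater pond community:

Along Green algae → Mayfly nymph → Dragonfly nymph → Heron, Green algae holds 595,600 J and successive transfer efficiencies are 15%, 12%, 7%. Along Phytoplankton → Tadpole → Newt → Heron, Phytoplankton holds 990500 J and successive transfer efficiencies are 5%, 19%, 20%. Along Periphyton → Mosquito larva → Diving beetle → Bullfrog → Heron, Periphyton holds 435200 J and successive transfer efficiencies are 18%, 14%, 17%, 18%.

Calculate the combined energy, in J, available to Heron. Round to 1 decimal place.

Via Green algae: 595600 × 0.15 × 0.12 × 0.07 = 750.456 J
Via Phytoplankton: 990500 × 0.05 × 0.19 × 0.2 = 1881.95 J
Via Periphyton: 435200 × 0.18 × 0.14 × 0.17 × 0.18 = 335.591424 J
Total at Heron: 750.456 + 1881.95 + 335.591424 = 2967.997424 J

2968.0 J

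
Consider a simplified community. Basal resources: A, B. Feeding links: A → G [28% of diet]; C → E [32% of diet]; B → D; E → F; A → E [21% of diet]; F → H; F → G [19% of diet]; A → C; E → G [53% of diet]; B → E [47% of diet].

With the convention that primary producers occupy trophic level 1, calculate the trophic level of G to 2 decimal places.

C: 1 + 1 = 2
D: 1 + 1 = 2
E: 1 + (0.32×2 + 0.21×1 + 0.47×1) = 2.32
F: 1 + 2.32 = 3.32
G: 1 + (0.28×1 + 0.53×2.32 + 0.19×3.32) = 3.1404
H: 1 + 3.32 = 4.32

3.14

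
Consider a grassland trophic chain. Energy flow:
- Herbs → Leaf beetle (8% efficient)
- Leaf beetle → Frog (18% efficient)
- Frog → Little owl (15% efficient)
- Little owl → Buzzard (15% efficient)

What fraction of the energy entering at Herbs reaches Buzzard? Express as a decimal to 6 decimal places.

Product of link efficiencies: 0.08 × 0.18 × 0.15 × 0.15 = 0.000324

0.000324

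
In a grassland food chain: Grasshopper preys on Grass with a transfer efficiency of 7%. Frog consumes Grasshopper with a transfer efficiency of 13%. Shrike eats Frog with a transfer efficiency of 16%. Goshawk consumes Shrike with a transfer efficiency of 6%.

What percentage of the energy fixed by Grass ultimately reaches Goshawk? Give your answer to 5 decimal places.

Product of link efficiencies: 0.07 × 0.13 × 0.16 × 0.06 = 0.00008736
As a percentage: 0.00008736 × 100 = 0.00874%

0.00874%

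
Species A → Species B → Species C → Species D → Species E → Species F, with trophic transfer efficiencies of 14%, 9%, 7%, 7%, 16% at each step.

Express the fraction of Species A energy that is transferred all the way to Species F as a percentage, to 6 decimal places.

0.000988%

Product of link efficiencies: 0.14 × 0.09 × 0.07 × 0.07 × 0.16 = 0.0000098784
As a percentage: 0.0000098784 × 100 = 0.000988%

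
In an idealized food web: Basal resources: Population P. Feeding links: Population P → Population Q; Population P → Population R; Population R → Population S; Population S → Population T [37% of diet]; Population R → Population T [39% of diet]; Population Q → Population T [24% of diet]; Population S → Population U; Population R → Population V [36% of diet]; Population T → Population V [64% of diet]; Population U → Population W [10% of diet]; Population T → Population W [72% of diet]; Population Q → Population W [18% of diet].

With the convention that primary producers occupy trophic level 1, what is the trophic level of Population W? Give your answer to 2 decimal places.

4.19

Population Q: 1 + 1 = 2
Population R: 1 + 1 = 2
Population S: 1 + 2 = 3
Population T: 1 + (0.37×3 + 0.39×2 + 0.24×2) = 3.37
Population U: 1 + 3 = 4
Population V: 1 + (0.36×2 + 0.64×3.37) = 3.8768
Population W: 1 + (0.1×4 + 0.72×3.37 + 0.18×2) = 4.1864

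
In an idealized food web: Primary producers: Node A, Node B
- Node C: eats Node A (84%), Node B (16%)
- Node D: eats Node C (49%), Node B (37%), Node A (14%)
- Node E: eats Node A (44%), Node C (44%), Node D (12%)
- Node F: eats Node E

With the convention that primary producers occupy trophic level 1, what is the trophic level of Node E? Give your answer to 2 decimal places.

Node C: 1 + (0.84×1 + 0.16×1) = 2
Node D: 1 + (0.49×2 + 0.37×1 + 0.14×1) = 2.49
Node E: 1 + (0.44×1 + 0.44×2 + 0.12×2.49) = 2.6188
Node F: 1 + 2.6188 = 3.6188

2.62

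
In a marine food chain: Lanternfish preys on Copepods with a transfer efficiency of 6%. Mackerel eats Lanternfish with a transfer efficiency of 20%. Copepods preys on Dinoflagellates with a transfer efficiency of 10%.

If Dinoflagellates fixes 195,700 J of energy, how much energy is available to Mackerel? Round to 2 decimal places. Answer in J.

234.84 J

Copepods: 195700 × 0.1 = 19570 J
Lanternfish: 19570 × 0.06 = 1174.2 J
Mackerel: 1174.2 × 0.2 = 234.84 J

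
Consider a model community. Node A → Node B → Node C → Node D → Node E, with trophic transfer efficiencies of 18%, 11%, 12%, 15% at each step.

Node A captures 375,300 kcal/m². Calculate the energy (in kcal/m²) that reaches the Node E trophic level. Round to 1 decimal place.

133.8 kcal/m²

Node B: 375300 × 0.18 = 67554 kcal/m²
Node C: 67554 × 0.11 = 7430.94 kcal/m²
Node D: 7430.94 × 0.12 = 891.7128 kcal/m²
Node E: 891.7128 × 0.15 = 133.75692 kcal/m²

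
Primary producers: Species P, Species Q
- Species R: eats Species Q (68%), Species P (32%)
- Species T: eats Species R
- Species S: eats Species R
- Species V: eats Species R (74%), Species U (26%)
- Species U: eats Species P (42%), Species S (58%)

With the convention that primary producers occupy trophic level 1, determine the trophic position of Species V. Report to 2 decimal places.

Species R: 1 + (0.68×1 + 0.32×1) = 2
Species S: 1 + 2 = 3
Species T: 1 + 2 = 3
Species U: 1 + (0.42×1 + 0.58×3) = 3.16
Species V: 1 + (0.74×2 + 0.26×3.16) = 3.3016

3.30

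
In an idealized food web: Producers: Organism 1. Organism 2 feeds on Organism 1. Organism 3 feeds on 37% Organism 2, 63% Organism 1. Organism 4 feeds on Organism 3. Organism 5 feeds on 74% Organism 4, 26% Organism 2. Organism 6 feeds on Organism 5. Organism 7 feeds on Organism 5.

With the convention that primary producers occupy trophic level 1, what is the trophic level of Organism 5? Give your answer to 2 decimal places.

Organism 2: 1 + 1 = 2
Organism 3: 1 + (0.37×2 + 0.63×1) = 2.37
Organism 4: 1 + 2.37 = 3.37
Organism 5: 1 + (0.74×3.37 + 0.26×2) = 4.0138
Organism 6: 1 + 4.0138 = 5.0138
Organism 7: 1 + 4.0138 = 5.0138

4.01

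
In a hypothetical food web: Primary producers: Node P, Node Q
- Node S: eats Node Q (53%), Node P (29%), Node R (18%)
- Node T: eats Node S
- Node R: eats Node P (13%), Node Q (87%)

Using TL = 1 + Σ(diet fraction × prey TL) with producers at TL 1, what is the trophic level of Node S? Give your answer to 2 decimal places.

2.18

Node R: 1 + (0.13×1 + 0.87×1) = 2
Node S: 1 + (0.53×1 + 0.29×1 + 0.18×2) = 2.18
Node T: 1 + 2.18 = 3.18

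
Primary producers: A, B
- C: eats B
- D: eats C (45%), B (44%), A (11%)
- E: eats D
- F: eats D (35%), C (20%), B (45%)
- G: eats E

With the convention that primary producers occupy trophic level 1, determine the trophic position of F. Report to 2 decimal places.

2.71

C: 1 + 1 = 2
D: 1 + (0.45×2 + 0.44×1 + 0.11×1) = 2.45
E: 1 + 2.45 = 3.45
F: 1 + (0.35×2.45 + 0.2×2 + 0.45×1) = 2.7075
G: 1 + 3.45 = 4.45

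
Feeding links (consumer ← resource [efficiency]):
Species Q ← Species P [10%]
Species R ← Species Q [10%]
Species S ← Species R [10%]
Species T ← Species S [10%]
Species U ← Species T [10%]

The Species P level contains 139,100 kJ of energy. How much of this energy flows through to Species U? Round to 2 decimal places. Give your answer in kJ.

1.39 kJ

Species Q: 139100 × 0.1 = 13910 kJ
Species R: 13910 × 0.1 = 1391 kJ
Species S: 1391 × 0.1 = 139.1 kJ
Species T: 139.1 × 0.1 = 13.91 kJ
Species U: 13.91 × 0.1 = 1.391 kJ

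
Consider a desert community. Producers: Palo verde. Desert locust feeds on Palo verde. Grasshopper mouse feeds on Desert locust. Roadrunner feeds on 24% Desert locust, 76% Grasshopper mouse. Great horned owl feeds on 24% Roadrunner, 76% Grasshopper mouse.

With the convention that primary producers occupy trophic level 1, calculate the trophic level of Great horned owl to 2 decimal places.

Desert locust: 1 + 1 = 2
Grasshopper mouse: 1 + 2 = 3
Roadrunner: 1 + (0.24×2 + 0.76×3) = 3.76
Great horned owl: 1 + (0.24×3.76 + 0.76×3) = 4.1824

4.18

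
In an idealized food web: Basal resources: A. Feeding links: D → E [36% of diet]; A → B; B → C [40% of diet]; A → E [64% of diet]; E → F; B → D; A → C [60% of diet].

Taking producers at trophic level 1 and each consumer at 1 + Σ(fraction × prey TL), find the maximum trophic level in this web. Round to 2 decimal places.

B: 1 + 1 = 2
C: 1 + (0.4×2 + 0.6×1) = 2.4
D: 1 + 2 = 3
E: 1 + (0.64×1 + 0.36×3) = 2.72
F: 1 + 2.72 = 3.72

3.72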